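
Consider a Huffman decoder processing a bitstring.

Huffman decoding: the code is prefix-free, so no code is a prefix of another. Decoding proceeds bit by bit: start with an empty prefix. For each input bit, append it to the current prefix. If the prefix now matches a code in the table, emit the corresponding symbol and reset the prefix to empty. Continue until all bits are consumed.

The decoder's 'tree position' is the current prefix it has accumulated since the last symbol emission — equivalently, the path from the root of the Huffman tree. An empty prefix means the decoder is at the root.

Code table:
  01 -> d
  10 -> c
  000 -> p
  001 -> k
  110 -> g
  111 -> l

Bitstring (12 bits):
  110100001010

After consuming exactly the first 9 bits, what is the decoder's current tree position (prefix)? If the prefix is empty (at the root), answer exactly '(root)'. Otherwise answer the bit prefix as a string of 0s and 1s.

Bit 0: prefix='1' (no match yet)
Bit 1: prefix='11' (no match yet)
Bit 2: prefix='110' -> emit 'g', reset
Bit 3: prefix='1' (no match yet)
Bit 4: prefix='10' -> emit 'c', reset
Bit 5: prefix='0' (no match yet)
Bit 6: prefix='00' (no match yet)
Bit 7: prefix='000' -> emit 'p', reset
Bit 8: prefix='1' (no match yet)

Answer: 1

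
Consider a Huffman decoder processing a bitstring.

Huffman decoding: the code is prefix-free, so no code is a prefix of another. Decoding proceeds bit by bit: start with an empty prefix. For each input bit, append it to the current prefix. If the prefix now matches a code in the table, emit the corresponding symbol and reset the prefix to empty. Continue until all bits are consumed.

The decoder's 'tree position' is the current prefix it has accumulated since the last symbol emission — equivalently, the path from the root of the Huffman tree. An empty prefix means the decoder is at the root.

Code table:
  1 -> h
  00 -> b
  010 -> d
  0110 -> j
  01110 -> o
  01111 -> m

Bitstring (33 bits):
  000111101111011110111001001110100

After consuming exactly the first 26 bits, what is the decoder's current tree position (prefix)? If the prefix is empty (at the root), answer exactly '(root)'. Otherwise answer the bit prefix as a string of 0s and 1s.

Bit 0: prefix='0' (no match yet)
Bit 1: prefix='00' -> emit 'b', reset
Bit 2: prefix='0' (no match yet)
Bit 3: prefix='01' (no match yet)
Bit 4: prefix='011' (no match yet)
Bit 5: prefix='0111' (no match yet)
Bit 6: prefix='01111' -> emit 'm', reset
Bit 7: prefix='0' (no match yet)
Bit 8: prefix='01' (no match yet)
Bit 9: prefix='011' (no match yet)
Bit 10: prefix='0111' (no match yet)
Bit 11: prefix='01111' -> emit 'm', reset
Bit 12: prefix='0' (no match yet)
Bit 13: prefix='01' (no match yet)
Bit 14: prefix='011' (no match yet)
Bit 15: prefix='0111' (no match yet)
Bit 16: prefix='01111' -> emit 'm', reset
Bit 17: prefix='0' (no match yet)
Bit 18: prefix='01' (no match yet)
Bit 19: prefix='011' (no match yet)
Bit 20: prefix='0111' (no match yet)
Bit 21: prefix='01110' -> emit 'o', reset
Bit 22: prefix='0' (no match yet)
Bit 23: prefix='01' (no match yet)
Bit 24: prefix='010' -> emit 'd', reset
Bit 25: prefix='0' (no match yet)

Answer: 0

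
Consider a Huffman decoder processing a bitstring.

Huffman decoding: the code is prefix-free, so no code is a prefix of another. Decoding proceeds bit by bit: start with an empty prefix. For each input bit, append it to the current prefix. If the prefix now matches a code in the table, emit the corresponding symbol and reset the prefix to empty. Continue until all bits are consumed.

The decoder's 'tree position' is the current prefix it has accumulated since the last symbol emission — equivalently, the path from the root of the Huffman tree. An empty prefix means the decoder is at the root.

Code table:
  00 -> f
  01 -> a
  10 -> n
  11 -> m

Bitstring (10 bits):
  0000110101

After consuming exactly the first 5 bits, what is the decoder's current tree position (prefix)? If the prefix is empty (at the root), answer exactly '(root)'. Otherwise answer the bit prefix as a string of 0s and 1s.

Bit 0: prefix='0' (no match yet)
Bit 1: prefix='00' -> emit 'f', reset
Bit 2: prefix='0' (no match yet)
Bit 3: prefix='00' -> emit 'f', reset
Bit 4: prefix='1' (no match yet)

Answer: 1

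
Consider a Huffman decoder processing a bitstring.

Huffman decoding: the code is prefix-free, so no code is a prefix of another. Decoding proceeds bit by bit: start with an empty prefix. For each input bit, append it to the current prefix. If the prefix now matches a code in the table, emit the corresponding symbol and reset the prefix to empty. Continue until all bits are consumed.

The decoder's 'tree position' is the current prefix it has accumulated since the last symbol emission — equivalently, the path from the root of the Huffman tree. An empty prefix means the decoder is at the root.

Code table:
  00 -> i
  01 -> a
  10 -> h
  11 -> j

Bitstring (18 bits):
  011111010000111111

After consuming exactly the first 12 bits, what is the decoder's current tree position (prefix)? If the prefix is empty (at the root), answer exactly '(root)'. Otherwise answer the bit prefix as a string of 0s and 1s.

Bit 0: prefix='0' (no match yet)
Bit 1: prefix='01' -> emit 'a', reset
Bit 2: prefix='1' (no match yet)
Bit 3: prefix='11' -> emit 'j', reset
Bit 4: prefix='1' (no match yet)
Bit 5: prefix='11' -> emit 'j', reset
Bit 6: prefix='0' (no match yet)
Bit 7: prefix='01' -> emit 'a', reset
Bit 8: prefix='0' (no match yet)
Bit 9: prefix='00' -> emit 'i', reset
Bit 10: prefix='0' (no match yet)
Bit 11: prefix='00' -> emit 'i', reset

Answer: (root)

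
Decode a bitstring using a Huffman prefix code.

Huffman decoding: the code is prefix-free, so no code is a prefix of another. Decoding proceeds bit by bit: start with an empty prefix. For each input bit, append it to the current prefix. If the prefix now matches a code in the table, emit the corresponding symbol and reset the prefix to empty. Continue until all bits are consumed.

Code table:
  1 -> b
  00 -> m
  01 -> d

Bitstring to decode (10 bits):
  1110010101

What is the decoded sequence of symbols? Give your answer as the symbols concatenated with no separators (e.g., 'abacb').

Answer: bbbmbdd

Derivation:
Bit 0: prefix='1' -> emit 'b', reset
Bit 1: prefix='1' -> emit 'b', reset
Bit 2: prefix='1' -> emit 'b', reset
Bit 3: prefix='0' (no match yet)
Bit 4: prefix='00' -> emit 'm', reset
Bit 5: prefix='1' -> emit 'b', reset
Bit 6: prefix='0' (no match yet)
Bit 7: prefix='01' -> emit 'd', reset
Bit 8: prefix='0' (no match yet)
Bit 9: prefix='01' -> emit 'd', reset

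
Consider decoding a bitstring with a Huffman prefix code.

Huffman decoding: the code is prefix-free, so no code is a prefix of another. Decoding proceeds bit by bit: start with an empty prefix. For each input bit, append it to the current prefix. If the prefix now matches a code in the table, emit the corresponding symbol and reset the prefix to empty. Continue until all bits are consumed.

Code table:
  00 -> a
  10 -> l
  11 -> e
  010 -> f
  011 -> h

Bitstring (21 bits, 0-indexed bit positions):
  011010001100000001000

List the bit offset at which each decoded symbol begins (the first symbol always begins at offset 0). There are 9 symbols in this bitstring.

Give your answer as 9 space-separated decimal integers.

Bit 0: prefix='0' (no match yet)
Bit 1: prefix='01' (no match yet)
Bit 2: prefix='011' -> emit 'h', reset
Bit 3: prefix='0' (no match yet)
Bit 4: prefix='01' (no match yet)
Bit 5: prefix='010' -> emit 'f', reset
Bit 6: prefix='0' (no match yet)
Bit 7: prefix='00' -> emit 'a', reset
Bit 8: prefix='1' (no match yet)
Bit 9: prefix='11' -> emit 'e', reset
Bit 10: prefix='0' (no match yet)
Bit 11: prefix='00' -> emit 'a', reset
Bit 12: prefix='0' (no match yet)
Bit 13: prefix='00' -> emit 'a', reset
Bit 14: prefix='0' (no match yet)
Bit 15: prefix='00' -> emit 'a', reset
Bit 16: prefix='0' (no match yet)
Bit 17: prefix='01' (no match yet)
Bit 18: prefix='010' -> emit 'f', reset
Bit 19: prefix='0' (no match yet)
Bit 20: prefix='00' -> emit 'a', reset

Answer: 0 3 6 8 10 12 14 16 19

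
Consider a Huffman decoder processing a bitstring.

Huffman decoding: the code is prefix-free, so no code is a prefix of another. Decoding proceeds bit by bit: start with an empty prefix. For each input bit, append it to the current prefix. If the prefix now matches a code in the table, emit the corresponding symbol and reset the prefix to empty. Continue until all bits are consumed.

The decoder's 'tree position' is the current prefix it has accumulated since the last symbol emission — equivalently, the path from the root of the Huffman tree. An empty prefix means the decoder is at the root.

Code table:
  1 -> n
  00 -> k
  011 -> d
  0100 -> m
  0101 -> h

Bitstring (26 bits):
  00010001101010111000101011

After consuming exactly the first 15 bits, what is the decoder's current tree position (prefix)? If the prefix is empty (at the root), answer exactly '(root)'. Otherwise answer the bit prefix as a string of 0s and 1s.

Answer: 01

Derivation:
Bit 0: prefix='0' (no match yet)
Bit 1: prefix='00' -> emit 'k', reset
Bit 2: prefix='0' (no match yet)
Bit 3: prefix='01' (no match yet)
Bit 4: prefix='010' (no match yet)
Bit 5: prefix='0100' -> emit 'm', reset
Bit 6: prefix='0' (no match yet)
Bit 7: prefix='01' (no match yet)
Bit 8: prefix='011' -> emit 'd', reset
Bit 9: prefix='0' (no match yet)
Bit 10: prefix='01' (no match yet)
Bit 11: prefix='010' (no match yet)
Bit 12: prefix='0101' -> emit 'h', reset
Bit 13: prefix='0' (no match yet)
Bit 14: prefix='01' (no match yet)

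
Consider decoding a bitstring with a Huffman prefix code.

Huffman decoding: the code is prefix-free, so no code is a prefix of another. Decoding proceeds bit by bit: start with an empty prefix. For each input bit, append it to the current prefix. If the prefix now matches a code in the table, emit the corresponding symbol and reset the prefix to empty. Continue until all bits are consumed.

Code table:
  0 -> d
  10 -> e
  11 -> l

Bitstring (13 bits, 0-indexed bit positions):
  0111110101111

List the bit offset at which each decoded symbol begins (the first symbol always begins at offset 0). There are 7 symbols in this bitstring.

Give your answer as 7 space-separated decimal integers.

Answer: 0 1 3 5 7 9 11

Derivation:
Bit 0: prefix='0' -> emit 'd', reset
Bit 1: prefix='1' (no match yet)
Bit 2: prefix='11' -> emit 'l', reset
Bit 3: prefix='1' (no match yet)
Bit 4: prefix='11' -> emit 'l', reset
Bit 5: prefix='1' (no match yet)
Bit 6: prefix='10' -> emit 'e', reset
Bit 7: prefix='1' (no match yet)
Bit 8: prefix='10' -> emit 'e', reset
Bit 9: prefix='1' (no match yet)
Bit 10: prefix='11' -> emit 'l', reset
Bit 11: prefix='1' (no match yet)
Bit 12: prefix='11' -> emit 'l', reset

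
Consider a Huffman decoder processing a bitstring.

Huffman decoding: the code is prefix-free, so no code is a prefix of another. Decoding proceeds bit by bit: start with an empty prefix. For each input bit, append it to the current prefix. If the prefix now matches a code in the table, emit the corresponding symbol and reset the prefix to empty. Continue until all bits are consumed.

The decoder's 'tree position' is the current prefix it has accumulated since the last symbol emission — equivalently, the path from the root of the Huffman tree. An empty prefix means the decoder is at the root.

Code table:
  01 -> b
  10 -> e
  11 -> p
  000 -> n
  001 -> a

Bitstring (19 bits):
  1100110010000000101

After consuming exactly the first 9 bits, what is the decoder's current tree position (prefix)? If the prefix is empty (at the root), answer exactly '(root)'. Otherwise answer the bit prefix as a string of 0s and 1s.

Answer: (root)

Derivation:
Bit 0: prefix='1' (no match yet)
Bit 1: prefix='11' -> emit 'p', reset
Bit 2: prefix='0' (no match yet)
Bit 3: prefix='00' (no match yet)
Bit 4: prefix='001' -> emit 'a', reset
Bit 5: prefix='1' (no match yet)
Bit 6: prefix='10' -> emit 'e', reset
Bit 7: prefix='0' (no match yet)
Bit 8: prefix='01' -> emit 'b', reset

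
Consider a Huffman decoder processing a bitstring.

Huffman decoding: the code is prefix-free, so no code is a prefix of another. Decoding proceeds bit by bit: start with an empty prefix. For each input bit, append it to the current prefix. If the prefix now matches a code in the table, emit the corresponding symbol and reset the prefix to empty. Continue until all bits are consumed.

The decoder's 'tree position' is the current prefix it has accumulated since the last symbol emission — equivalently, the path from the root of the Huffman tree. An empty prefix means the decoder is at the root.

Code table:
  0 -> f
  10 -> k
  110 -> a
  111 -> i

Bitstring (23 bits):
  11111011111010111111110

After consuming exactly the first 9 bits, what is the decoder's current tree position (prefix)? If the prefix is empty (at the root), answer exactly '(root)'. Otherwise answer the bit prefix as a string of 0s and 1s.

Bit 0: prefix='1' (no match yet)
Bit 1: prefix='11' (no match yet)
Bit 2: prefix='111' -> emit 'i', reset
Bit 3: prefix='1' (no match yet)
Bit 4: prefix='11' (no match yet)
Bit 5: prefix='110' -> emit 'a', reset
Bit 6: prefix='1' (no match yet)
Bit 7: prefix='11' (no match yet)
Bit 8: prefix='111' -> emit 'i', reset

Answer: (root)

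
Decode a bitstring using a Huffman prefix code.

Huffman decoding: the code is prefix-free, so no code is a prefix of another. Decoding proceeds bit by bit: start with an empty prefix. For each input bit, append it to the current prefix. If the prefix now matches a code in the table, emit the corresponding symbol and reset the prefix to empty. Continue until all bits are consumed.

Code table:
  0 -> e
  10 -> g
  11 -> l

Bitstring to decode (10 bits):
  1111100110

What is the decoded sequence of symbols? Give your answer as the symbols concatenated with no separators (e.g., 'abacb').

Answer: llgele

Derivation:
Bit 0: prefix='1' (no match yet)
Bit 1: prefix='11' -> emit 'l', reset
Bit 2: prefix='1' (no match yet)
Bit 3: prefix='11' -> emit 'l', reset
Bit 4: prefix='1' (no match yet)
Bit 5: prefix='10' -> emit 'g', reset
Bit 6: prefix='0' -> emit 'e', reset
Bit 7: prefix='1' (no match yet)
Bit 8: prefix='11' -> emit 'l', reset
Bit 9: prefix='0' -> emit 'e', reset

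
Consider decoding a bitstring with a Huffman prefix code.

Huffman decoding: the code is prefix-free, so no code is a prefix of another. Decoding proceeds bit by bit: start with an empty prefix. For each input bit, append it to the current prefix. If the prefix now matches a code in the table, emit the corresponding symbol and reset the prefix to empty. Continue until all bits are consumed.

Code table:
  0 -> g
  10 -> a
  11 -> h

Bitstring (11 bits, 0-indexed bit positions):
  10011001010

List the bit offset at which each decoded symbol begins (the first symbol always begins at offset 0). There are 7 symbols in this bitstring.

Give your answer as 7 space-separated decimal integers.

Answer: 0 2 3 5 6 7 9

Derivation:
Bit 0: prefix='1' (no match yet)
Bit 1: prefix='10' -> emit 'a', reset
Bit 2: prefix='0' -> emit 'g', reset
Bit 3: prefix='1' (no match yet)
Bit 4: prefix='11' -> emit 'h', reset
Bit 5: prefix='0' -> emit 'g', reset
Bit 6: prefix='0' -> emit 'g', reset
Bit 7: prefix='1' (no match yet)
Bit 8: prefix='10' -> emit 'a', reset
Bit 9: prefix='1' (no match yet)
Bit 10: prefix='10' -> emit 'a', reset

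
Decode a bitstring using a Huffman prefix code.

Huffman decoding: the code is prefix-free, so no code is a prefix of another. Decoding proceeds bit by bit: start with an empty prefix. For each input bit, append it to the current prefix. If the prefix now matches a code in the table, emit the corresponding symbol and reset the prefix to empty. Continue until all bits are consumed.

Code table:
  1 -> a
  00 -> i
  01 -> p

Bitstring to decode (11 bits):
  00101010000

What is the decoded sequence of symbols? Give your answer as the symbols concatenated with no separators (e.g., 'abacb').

Bit 0: prefix='0' (no match yet)
Bit 1: prefix='00' -> emit 'i', reset
Bit 2: prefix='1' -> emit 'a', reset
Bit 3: prefix='0' (no match yet)
Bit 4: prefix='01' -> emit 'p', reset
Bit 5: prefix='0' (no match yet)
Bit 6: prefix='01' -> emit 'p', reset
Bit 7: prefix='0' (no match yet)
Bit 8: prefix='00' -> emit 'i', reset
Bit 9: prefix='0' (no match yet)
Bit 10: prefix='00' -> emit 'i', reset

Answer: iappii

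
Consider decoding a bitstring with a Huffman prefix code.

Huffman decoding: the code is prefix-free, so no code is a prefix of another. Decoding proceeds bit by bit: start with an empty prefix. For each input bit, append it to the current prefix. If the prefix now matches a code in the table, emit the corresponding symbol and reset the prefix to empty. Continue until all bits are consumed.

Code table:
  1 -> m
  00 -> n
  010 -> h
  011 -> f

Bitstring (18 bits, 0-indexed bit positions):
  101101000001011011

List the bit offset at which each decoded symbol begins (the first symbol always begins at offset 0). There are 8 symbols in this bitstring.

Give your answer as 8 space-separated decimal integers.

Answer: 0 1 4 7 9 11 12 15

Derivation:
Bit 0: prefix='1' -> emit 'm', reset
Bit 1: prefix='0' (no match yet)
Bit 2: prefix='01' (no match yet)
Bit 3: prefix='011' -> emit 'f', reset
Bit 4: prefix='0' (no match yet)
Bit 5: prefix='01' (no match yet)
Bit 6: prefix='010' -> emit 'h', reset
Bit 7: prefix='0' (no match yet)
Bit 8: prefix='00' -> emit 'n', reset
Bit 9: prefix='0' (no match yet)
Bit 10: prefix='00' -> emit 'n', reset
Bit 11: prefix='1' -> emit 'm', reset
Bit 12: prefix='0' (no match yet)
Bit 13: prefix='01' (no match yet)
Bit 14: prefix='011' -> emit 'f', reset
Bit 15: prefix='0' (no match yet)
Bit 16: prefix='01' (no match yet)
Bit 17: prefix='011' -> emit 'f', reset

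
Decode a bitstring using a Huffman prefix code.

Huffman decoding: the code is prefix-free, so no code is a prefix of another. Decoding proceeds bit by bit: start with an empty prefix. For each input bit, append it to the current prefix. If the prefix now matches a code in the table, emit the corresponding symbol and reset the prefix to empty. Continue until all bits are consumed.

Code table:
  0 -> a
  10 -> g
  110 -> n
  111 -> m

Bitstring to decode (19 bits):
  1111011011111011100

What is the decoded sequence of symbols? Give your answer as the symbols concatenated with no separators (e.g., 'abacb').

Answer: mgnmnmaa

Derivation:
Bit 0: prefix='1' (no match yet)
Bit 1: prefix='11' (no match yet)
Bit 2: prefix='111' -> emit 'm', reset
Bit 3: prefix='1' (no match yet)
Bit 4: prefix='10' -> emit 'g', reset
Bit 5: prefix='1' (no match yet)
Bit 6: prefix='11' (no match yet)
Bit 7: prefix='110' -> emit 'n', reset
Bit 8: prefix='1' (no match yet)
Bit 9: prefix='11' (no match yet)
Bit 10: prefix='111' -> emit 'm', reset
Bit 11: prefix='1' (no match yet)
Bit 12: prefix='11' (no match yet)
Bit 13: prefix='110' -> emit 'n', reset
Bit 14: prefix='1' (no match yet)
Bit 15: prefix='11' (no match yet)
Bit 16: prefix='111' -> emit 'm', reset
Bit 17: prefix='0' -> emit 'a', reset
Bit 18: prefix='0' -> emit 'a', reset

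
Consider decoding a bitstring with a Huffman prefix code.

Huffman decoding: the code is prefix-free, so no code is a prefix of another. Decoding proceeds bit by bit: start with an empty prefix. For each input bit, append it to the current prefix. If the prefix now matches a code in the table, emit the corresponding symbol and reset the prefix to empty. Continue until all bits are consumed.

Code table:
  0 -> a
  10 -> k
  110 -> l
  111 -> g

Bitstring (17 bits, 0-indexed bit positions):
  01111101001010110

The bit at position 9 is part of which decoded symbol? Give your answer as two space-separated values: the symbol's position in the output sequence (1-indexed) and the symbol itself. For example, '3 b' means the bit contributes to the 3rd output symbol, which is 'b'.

Bit 0: prefix='0' -> emit 'a', reset
Bit 1: prefix='1' (no match yet)
Bit 2: prefix='11' (no match yet)
Bit 3: prefix='111' -> emit 'g', reset
Bit 4: prefix='1' (no match yet)
Bit 5: prefix='11' (no match yet)
Bit 6: prefix='110' -> emit 'l', reset
Bit 7: prefix='1' (no match yet)
Bit 8: prefix='10' -> emit 'k', reset
Bit 9: prefix='0' -> emit 'a', reset
Bit 10: prefix='1' (no match yet)
Bit 11: prefix='10' -> emit 'k', reset
Bit 12: prefix='1' (no match yet)
Bit 13: prefix='10' -> emit 'k', reset

Answer: 5 a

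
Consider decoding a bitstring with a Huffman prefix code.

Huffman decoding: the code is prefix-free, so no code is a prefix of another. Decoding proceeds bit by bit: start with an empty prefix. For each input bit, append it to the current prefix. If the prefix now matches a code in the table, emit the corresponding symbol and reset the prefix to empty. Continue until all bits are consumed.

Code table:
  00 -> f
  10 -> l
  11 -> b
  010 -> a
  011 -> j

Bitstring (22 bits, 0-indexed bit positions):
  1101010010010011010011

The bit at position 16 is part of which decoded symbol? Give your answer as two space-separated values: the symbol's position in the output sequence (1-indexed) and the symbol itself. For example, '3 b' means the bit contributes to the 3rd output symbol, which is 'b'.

Bit 0: prefix='1' (no match yet)
Bit 1: prefix='11' -> emit 'b', reset
Bit 2: prefix='0' (no match yet)
Bit 3: prefix='01' (no match yet)
Bit 4: prefix='010' -> emit 'a', reset
Bit 5: prefix='1' (no match yet)
Bit 6: prefix='10' -> emit 'l', reset
Bit 7: prefix='0' (no match yet)
Bit 8: prefix='01' (no match yet)
Bit 9: prefix='010' -> emit 'a', reset
Bit 10: prefix='0' (no match yet)
Bit 11: prefix='01' (no match yet)
Bit 12: prefix='010' -> emit 'a', reset
Bit 13: prefix='0' (no match yet)
Bit 14: prefix='01' (no match yet)
Bit 15: prefix='011' -> emit 'j', reset
Bit 16: prefix='0' (no match yet)
Bit 17: prefix='01' (no match yet)
Bit 18: prefix='010' -> emit 'a', reset
Bit 19: prefix='0' (no match yet)
Bit 20: prefix='01' (no match yet)

Answer: 7 a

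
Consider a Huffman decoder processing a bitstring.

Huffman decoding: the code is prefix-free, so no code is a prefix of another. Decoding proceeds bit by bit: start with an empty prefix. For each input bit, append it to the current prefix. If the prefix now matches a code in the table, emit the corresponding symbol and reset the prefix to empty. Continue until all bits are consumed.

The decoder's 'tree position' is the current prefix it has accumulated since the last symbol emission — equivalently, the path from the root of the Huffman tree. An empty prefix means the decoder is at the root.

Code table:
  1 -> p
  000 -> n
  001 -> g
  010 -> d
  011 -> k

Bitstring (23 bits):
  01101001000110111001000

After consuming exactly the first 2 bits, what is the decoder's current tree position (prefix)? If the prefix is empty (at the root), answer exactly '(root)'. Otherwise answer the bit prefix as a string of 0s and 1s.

Bit 0: prefix='0' (no match yet)
Bit 1: prefix='01' (no match yet)

Answer: 01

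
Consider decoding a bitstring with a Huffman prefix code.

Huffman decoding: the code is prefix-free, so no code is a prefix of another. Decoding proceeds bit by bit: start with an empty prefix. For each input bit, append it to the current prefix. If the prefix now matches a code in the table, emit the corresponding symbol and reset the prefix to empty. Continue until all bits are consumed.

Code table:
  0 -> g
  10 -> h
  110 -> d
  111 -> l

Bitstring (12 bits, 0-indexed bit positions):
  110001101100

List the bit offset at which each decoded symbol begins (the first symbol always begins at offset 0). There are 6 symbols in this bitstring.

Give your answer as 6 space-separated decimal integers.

Answer: 0 3 4 5 8 11

Derivation:
Bit 0: prefix='1' (no match yet)
Bit 1: prefix='11' (no match yet)
Bit 2: prefix='110' -> emit 'd', reset
Bit 3: prefix='0' -> emit 'g', reset
Bit 4: prefix='0' -> emit 'g', reset
Bit 5: prefix='1' (no match yet)
Bit 6: prefix='11' (no match yet)
Bit 7: prefix='110' -> emit 'd', reset
Bit 8: prefix='1' (no match yet)
Bit 9: prefix='11' (no match yet)
Bit 10: prefix='110' -> emit 'd', reset
Bit 11: prefix='0' -> emit 'g', reset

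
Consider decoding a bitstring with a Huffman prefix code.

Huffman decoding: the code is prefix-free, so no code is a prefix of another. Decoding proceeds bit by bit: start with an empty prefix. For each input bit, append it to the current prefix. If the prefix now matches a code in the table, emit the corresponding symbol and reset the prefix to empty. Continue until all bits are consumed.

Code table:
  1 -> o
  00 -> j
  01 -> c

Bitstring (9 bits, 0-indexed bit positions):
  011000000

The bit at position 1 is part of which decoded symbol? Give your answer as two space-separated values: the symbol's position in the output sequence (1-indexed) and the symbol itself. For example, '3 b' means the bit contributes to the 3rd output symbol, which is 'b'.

Answer: 1 c

Derivation:
Bit 0: prefix='0' (no match yet)
Bit 1: prefix='01' -> emit 'c', reset
Bit 2: prefix='1' -> emit 'o', reset
Bit 3: prefix='0' (no match yet)
Bit 4: prefix='00' -> emit 'j', reset
Bit 5: prefix='0' (no match yet)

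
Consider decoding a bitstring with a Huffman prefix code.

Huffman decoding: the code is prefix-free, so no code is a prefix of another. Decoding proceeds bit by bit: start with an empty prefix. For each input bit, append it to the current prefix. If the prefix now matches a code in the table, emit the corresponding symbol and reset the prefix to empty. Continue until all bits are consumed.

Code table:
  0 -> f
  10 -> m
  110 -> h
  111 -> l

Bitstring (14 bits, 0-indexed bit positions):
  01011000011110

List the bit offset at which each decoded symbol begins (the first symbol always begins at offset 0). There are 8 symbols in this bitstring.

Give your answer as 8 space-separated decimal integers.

Bit 0: prefix='0' -> emit 'f', reset
Bit 1: prefix='1' (no match yet)
Bit 2: prefix='10' -> emit 'm', reset
Bit 3: prefix='1' (no match yet)
Bit 4: prefix='11' (no match yet)
Bit 5: prefix='110' -> emit 'h', reset
Bit 6: prefix='0' -> emit 'f', reset
Bit 7: prefix='0' -> emit 'f', reset
Bit 8: prefix='0' -> emit 'f', reset
Bit 9: prefix='1' (no match yet)
Bit 10: prefix='11' (no match yet)
Bit 11: prefix='111' -> emit 'l', reset
Bit 12: prefix='1' (no match yet)
Bit 13: prefix='10' -> emit 'm', reset

Answer: 0 1 3 6 7 8 9 12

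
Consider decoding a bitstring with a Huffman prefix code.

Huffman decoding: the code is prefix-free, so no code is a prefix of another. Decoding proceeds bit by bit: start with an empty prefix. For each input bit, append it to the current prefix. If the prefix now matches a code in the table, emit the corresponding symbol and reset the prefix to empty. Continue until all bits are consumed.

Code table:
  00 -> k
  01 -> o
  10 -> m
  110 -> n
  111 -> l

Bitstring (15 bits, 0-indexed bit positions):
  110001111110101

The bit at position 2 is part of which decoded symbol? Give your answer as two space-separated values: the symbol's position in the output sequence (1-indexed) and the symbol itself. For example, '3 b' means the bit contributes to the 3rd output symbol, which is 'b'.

Answer: 1 n

Derivation:
Bit 0: prefix='1' (no match yet)
Bit 1: prefix='11' (no match yet)
Bit 2: prefix='110' -> emit 'n', reset
Bit 3: prefix='0' (no match yet)
Bit 4: prefix='00' -> emit 'k', reset
Bit 5: prefix='1' (no match yet)
Bit 6: prefix='11' (no match yet)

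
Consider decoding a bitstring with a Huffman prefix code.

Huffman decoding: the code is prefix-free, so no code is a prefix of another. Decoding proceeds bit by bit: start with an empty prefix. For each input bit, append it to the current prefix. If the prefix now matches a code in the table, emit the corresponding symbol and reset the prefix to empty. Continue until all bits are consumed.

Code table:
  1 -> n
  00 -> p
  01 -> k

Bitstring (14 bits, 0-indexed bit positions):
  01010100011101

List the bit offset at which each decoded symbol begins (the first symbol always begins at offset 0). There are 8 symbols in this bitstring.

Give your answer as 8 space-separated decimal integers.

Bit 0: prefix='0' (no match yet)
Bit 1: prefix='01' -> emit 'k', reset
Bit 2: prefix='0' (no match yet)
Bit 3: prefix='01' -> emit 'k', reset
Bit 4: prefix='0' (no match yet)
Bit 5: prefix='01' -> emit 'k', reset
Bit 6: prefix='0' (no match yet)
Bit 7: prefix='00' -> emit 'p', reset
Bit 8: prefix='0' (no match yet)
Bit 9: prefix='01' -> emit 'k', reset
Bit 10: prefix='1' -> emit 'n', reset
Bit 11: prefix='1' -> emit 'n', reset
Bit 12: prefix='0' (no match yet)
Bit 13: prefix='01' -> emit 'k', reset

Answer: 0 2 4 6 8 10 11 12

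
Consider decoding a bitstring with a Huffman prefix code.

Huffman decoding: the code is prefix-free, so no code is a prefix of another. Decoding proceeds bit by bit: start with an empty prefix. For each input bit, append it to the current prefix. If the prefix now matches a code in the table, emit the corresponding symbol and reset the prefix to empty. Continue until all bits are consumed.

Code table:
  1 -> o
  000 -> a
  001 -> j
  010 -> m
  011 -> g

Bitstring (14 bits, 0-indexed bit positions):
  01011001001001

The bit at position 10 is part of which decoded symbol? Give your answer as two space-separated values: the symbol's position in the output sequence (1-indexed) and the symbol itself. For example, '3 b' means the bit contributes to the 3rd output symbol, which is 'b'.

Answer: 5 j

Derivation:
Bit 0: prefix='0' (no match yet)
Bit 1: prefix='01' (no match yet)
Bit 2: prefix='010' -> emit 'm', reset
Bit 3: prefix='1' -> emit 'o', reset
Bit 4: prefix='1' -> emit 'o', reset
Bit 5: prefix='0' (no match yet)
Bit 6: prefix='00' (no match yet)
Bit 7: prefix='001' -> emit 'j', reset
Bit 8: prefix='0' (no match yet)
Bit 9: prefix='00' (no match yet)
Bit 10: prefix='001' -> emit 'j', reset
Bit 11: prefix='0' (no match yet)
Bit 12: prefix='00' (no match yet)
Bit 13: prefix='001' -> emit 'j', reset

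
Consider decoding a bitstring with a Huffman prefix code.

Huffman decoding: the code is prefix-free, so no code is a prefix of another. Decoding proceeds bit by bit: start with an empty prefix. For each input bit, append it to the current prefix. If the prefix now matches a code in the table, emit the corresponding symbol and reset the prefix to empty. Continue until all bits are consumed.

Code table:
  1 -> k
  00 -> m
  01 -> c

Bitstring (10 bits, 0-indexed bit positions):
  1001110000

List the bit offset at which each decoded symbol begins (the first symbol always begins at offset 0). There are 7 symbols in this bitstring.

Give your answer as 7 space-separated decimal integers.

Bit 0: prefix='1' -> emit 'k', reset
Bit 1: prefix='0' (no match yet)
Bit 2: prefix='00' -> emit 'm', reset
Bit 3: prefix='1' -> emit 'k', reset
Bit 4: prefix='1' -> emit 'k', reset
Bit 5: prefix='1' -> emit 'k', reset
Bit 6: prefix='0' (no match yet)
Bit 7: prefix='00' -> emit 'm', reset
Bit 8: prefix='0' (no match yet)
Bit 9: prefix='00' -> emit 'm', reset

Answer: 0 1 3 4 5 6 8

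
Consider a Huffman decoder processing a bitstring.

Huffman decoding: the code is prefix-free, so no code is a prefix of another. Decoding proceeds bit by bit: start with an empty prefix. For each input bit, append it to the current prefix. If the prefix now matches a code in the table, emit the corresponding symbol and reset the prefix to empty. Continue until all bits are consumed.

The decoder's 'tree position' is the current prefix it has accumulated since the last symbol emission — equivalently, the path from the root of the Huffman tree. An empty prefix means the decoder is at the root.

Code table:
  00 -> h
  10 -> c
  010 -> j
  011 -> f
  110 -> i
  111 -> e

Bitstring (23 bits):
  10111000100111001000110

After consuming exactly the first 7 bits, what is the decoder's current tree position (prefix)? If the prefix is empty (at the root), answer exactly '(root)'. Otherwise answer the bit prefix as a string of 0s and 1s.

Answer: (root)

Derivation:
Bit 0: prefix='1' (no match yet)
Bit 1: prefix='10' -> emit 'c', reset
Bit 2: prefix='1' (no match yet)
Bit 3: prefix='11' (no match yet)
Bit 4: prefix='111' -> emit 'e', reset
Bit 5: prefix='0' (no match yet)
Bit 6: prefix='00' -> emit 'h', reset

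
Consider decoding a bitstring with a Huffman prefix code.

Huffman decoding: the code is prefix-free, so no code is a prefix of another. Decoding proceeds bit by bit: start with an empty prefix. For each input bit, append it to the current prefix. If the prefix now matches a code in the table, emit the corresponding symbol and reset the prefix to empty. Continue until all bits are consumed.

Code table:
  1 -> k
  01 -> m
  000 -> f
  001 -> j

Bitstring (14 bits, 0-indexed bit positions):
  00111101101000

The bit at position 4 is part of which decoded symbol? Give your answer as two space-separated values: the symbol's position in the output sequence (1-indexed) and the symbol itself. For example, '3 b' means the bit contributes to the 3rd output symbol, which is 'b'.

Answer: 3 k

Derivation:
Bit 0: prefix='0' (no match yet)
Bit 1: prefix='00' (no match yet)
Bit 2: prefix='001' -> emit 'j', reset
Bit 3: prefix='1' -> emit 'k', reset
Bit 4: prefix='1' -> emit 'k', reset
Bit 5: prefix='1' -> emit 'k', reset
Bit 6: prefix='0' (no match yet)
Bit 7: prefix='01' -> emit 'm', reset
Bit 8: prefix='1' -> emit 'k', reset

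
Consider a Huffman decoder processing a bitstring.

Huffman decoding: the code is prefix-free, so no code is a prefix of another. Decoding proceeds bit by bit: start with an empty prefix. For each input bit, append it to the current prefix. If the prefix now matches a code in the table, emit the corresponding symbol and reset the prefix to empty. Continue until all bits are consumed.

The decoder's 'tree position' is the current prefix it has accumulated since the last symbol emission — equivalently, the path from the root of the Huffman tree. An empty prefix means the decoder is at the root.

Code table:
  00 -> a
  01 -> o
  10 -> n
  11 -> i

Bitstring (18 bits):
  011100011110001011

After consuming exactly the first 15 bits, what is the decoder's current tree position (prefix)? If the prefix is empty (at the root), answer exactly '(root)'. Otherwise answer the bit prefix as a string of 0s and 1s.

Answer: 1

Derivation:
Bit 0: prefix='0' (no match yet)
Bit 1: prefix='01' -> emit 'o', reset
Bit 2: prefix='1' (no match yet)
Bit 3: prefix='11' -> emit 'i', reset
Bit 4: prefix='0' (no match yet)
Bit 5: prefix='00' -> emit 'a', reset
Bit 6: prefix='0' (no match yet)
Bit 7: prefix='01' -> emit 'o', reset
Bit 8: prefix='1' (no match yet)
Bit 9: prefix='11' -> emit 'i', reset
Bit 10: prefix='1' (no match yet)
Bit 11: prefix='10' -> emit 'n', reset
Bit 12: prefix='0' (no match yet)
Bit 13: prefix='00' -> emit 'a', reset
Bit 14: prefix='1' (no match yet)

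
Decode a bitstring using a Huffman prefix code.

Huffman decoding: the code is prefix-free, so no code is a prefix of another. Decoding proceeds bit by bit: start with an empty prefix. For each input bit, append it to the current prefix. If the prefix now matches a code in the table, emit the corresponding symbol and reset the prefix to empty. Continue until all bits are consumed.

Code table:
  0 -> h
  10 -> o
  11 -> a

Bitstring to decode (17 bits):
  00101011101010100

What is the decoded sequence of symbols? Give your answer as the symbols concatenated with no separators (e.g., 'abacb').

Answer: hhooaooooh

Derivation:
Bit 0: prefix='0' -> emit 'h', reset
Bit 1: prefix='0' -> emit 'h', reset
Bit 2: prefix='1' (no match yet)
Bit 3: prefix='10' -> emit 'o', reset
Bit 4: prefix='1' (no match yet)
Bit 5: prefix='10' -> emit 'o', reset
Bit 6: prefix='1' (no match yet)
Bit 7: prefix='11' -> emit 'a', reset
Bit 8: prefix='1' (no match yet)
Bit 9: prefix='10' -> emit 'o', reset
Bit 10: prefix='1' (no match yet)
Bit 11: prefix='10' -> emit 'o', reset
Bit 12: prefix='1' (no match yet)
Bit 13: prefix='10' -> emit 'o', reset
Bit 14: prefix='1' (no match yet)
Bit 15: prefix='10' -> emit 'o', reset
Bit 16: prefix='0' -> emit 'h', reset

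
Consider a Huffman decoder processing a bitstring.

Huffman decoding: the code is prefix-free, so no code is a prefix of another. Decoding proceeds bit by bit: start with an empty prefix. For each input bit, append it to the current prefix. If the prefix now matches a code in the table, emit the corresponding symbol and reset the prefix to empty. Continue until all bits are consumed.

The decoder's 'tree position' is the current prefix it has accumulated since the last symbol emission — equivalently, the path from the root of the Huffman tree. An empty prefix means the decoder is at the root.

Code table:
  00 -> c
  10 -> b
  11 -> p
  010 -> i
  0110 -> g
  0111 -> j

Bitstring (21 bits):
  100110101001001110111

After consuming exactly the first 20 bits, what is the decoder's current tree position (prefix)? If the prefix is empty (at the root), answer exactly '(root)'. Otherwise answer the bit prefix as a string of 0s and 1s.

Bit 0: prefix='1' (no match yet)
Bit 1: prefix='10' -> emit 'b', reset
Bit 2: prefix='0' (no match yet)
Bit 3: prefix='01' (no match yet)
Bit 4: prefix='011' (no match yet)
Bit 5: prefix='0110' -> emit 'g', reset
Bit 6: prefix='1' (no match yet)
Bit 7: prefix='10' -> emit 'b', reset
Bit 8: prefix='1' (no match yet)
Bit 9: prefix='10' -> emit 'b', reset
Bit 10: prefix='0' (no match yet)
Bit 11: prefix='01' (no match yet)
Bit 12: prefix='010' -> emit 'i', reset
Bit 13: prefix='0' (no match yet)
Bit 14: prefix='01' (no match yet)
Bit 15: prefix='011' (no match yet)
Bit 16: prefix='0111' -> emit 'j', reset
Bit 17: prefix='0' (no match yet)
Bit 18: prefix='01' (no match yet)
Bit 19: prefix='011' (no match yet)

Answer: 011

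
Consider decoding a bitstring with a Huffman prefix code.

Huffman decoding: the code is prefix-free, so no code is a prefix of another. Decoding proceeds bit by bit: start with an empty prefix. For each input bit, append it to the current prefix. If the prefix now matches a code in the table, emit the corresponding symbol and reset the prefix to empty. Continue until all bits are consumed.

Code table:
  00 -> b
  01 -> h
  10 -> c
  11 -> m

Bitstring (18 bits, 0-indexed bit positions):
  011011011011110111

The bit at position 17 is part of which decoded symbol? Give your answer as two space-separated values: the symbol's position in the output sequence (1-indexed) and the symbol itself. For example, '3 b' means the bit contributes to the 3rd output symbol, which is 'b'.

Answer: 9 m

Derivation:
Bit 0: prefix='0' (no match yet)
Bit 1: prefix='01' -> emit 'h', reset
Bit 2: prefix='1' (no match yet)
Bit 3: prefix='10' -> emit 'c', reset
Bit 4: prefix='1' (no match yet)
Bit 5: prefix='11' -> emit 'm', reset
Bit 6: prefix='0' (no match yet)
Bit 7: prefix='01' -> emit 'h', reset
Bit 8: prefix='1' (no match yet)
Bit 9: prefix='10' -> emit 'c', reset
Bit 10: prefix='1' (no match yet)
Bit 11: prefix='11' -> emit 'm', reset
Bit 12: prefix='1' (no match yet)
Bit 13: prefix='11' -> emit 'm', reset
Bit 14: prefix='0' (no match yet)
Bit 15: prefix='01' -> emit 'h', reset
Bit 16: prefix='1' (no match yet)
Bit 17: prefix='11' -> emit 'm', reset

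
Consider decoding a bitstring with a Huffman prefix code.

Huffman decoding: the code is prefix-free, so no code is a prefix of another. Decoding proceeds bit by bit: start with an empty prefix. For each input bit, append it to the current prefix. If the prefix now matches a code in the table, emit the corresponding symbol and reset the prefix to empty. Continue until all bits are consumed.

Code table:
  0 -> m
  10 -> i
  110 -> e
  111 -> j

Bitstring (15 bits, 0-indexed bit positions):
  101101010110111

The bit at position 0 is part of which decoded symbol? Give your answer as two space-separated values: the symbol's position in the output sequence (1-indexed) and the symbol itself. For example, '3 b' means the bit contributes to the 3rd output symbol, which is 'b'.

Answer: 1 i

Derivation:
Bit 0: prefix='1' (no match yet)
Bit 1: prefix='10' -> emit 'i', reset
Bit 2: prefix='1' (no match yet)
Bit 3: prefix='11' (no match yet)
Bit 4: prefix='110' -> emit 'e', reset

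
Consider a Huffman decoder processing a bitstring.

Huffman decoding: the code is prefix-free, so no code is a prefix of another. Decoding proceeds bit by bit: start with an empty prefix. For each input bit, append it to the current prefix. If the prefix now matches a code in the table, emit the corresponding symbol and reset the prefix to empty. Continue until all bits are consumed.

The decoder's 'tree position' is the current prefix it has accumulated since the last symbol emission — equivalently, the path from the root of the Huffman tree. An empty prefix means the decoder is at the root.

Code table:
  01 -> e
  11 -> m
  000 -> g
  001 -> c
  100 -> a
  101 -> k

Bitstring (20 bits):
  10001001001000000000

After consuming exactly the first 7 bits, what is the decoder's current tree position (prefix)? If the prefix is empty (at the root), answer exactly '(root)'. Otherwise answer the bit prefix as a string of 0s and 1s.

Bit 0: prefix='1' (no match yet)
Bit 1: prefix='10' (no match yet)
Bit 2: prefix='100' -> emit 'a', reset
Bit 3: prefix='0' (no match yet)
Bit 4: prefix='01' -> emit 'e', reset
Bit 5: prefix='0' (no match yet)
Bit 6: prefix='00' (no match yet)

Answer: 00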